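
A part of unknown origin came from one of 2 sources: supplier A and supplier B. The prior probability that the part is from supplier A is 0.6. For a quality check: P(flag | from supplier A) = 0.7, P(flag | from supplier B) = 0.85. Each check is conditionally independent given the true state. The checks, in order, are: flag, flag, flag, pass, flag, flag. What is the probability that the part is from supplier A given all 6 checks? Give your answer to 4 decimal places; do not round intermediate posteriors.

0.5319

Each posterior becomes the prior for the next update.
After 'flag': P(supplier A) = 0.7·0.6000 / (0.7·0.6000 + 0.85·0.4000) ≈ 0.5526
After 'flag': P(supplier A) = 0.7·0.5526 / (0.7·0.5526 + 0.85·0.4474) ≈ 0.5043
After 'flag': P(supplier A) = 0.7·0.5043 / (0.7·0.5043 + 0.85·0.4957) ≈ 0.4559
After 'pass': P(supplier A) = 0.3·0.4559 / (0.3·0.4559 + 0.15·0.5441) ≈ 0.6262
After 'flag': P(supplier A) = 0.7·0.6262 / (0.7·0.6262 + 0.85·0.3738) ≈ 0.5798
After 'flag': P(supplier A) = 0.7·0.5798 / (0.7·0.5798 + 0.85·0.4202) ≈ 0.5319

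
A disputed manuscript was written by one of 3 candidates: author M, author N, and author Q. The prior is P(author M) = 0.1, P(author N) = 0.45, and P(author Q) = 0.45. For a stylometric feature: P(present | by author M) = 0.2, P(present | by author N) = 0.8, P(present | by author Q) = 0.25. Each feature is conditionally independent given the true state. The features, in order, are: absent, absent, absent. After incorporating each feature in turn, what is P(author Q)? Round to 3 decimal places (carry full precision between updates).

After 'absent': normaliser = 0.8·0.1000 + 0.2·0.4500 + 0.75·0.4500; P(author M) ≈ 0.1576, P(author N) ≈ 0.1773, P(author Q) ≈ 0.6650
After 'absent': normaliser = 0.8·0.1576 + 0.2·0.1773 + 0.75·0.6650; P(author M) ≈ 0.1910, P(author N) ≈ 0.0537, P(author Q) ≈ 0.7553
After 'absent': normaliser = 0.8·0.1910 + 0.2·0.0537 + 0.75·0.7553; P(author M) ≈ 0.2093, P(author N) ≈ 0.0147, P(author Q) ≈ 0.7760

0.776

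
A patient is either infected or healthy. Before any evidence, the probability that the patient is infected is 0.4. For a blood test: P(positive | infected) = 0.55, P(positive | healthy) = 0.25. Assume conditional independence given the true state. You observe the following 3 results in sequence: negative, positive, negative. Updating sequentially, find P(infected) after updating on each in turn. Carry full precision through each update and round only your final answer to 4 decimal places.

After 'negative': P(infected) = 0.45·0.4000 / (0.45·0.4000 + 0.75·0.6000) ≈ 0.2857
After 'positive': P(infected) = 0.55·0.2857 / (0.55·0.2857 + 0.25·0.7143) ≈ 0.4681
After 'negative': P(infected) = 0.45·0.4681 / (0.45·0.4681 + 0.75·0.5319) ≈ 0.3455

0.3455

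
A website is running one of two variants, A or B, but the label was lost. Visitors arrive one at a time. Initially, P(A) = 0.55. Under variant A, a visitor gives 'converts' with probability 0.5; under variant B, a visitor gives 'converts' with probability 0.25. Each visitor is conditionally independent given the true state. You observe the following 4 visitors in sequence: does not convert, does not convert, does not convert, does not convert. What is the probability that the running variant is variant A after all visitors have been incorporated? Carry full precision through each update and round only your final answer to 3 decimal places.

0.194

Apply Bayes' rule sequentially, carrying P(A) forward.
After 'does not convert': P(A) = 0.5·0.5500 / (0.5·0.5500 + 0.75·0.4500) ≈ 0.4490
After 'does not convert': P(A) = 0.5·0.4490 / (0.5·0.4490 + 0.75·0.5510) ≈ 0.3520
After 'does not convert': P(A) = 0.5·0.3520 / (0.5·0.3520 + 0.75·0.6480) ≈ 0.2659
After 'does not convert': P(A) = 0.5·0.2659 / (0.5·0.2659 + 0.75·0.7341) ≈ 0.1945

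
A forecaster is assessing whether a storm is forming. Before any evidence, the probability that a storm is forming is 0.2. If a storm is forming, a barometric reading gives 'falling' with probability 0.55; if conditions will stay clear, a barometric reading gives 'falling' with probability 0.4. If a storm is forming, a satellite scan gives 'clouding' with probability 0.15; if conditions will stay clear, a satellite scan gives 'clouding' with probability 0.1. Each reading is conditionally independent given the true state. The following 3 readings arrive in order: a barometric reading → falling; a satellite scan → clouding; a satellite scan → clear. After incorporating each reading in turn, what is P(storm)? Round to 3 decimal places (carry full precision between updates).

Apply Bayes' rule sequentially, carrying P(storm) forward.
After a barometric reading='falling': P(storm) = 0.55·0.2000 / (0.55·0.2000 + 0.4·0.8000) ≈ 0.2558
After a satellite scan='clouding': P(storm) = 0.15·0.2558 / (0.15·0.2558 + 0.1·0.7442) ≈ 0.3402
After a satellite scan='clear': P(storm) = 0.85·0.3402 / (0.85·0.3402 + 0.9·0.6598) ≈ 0.3275

0.327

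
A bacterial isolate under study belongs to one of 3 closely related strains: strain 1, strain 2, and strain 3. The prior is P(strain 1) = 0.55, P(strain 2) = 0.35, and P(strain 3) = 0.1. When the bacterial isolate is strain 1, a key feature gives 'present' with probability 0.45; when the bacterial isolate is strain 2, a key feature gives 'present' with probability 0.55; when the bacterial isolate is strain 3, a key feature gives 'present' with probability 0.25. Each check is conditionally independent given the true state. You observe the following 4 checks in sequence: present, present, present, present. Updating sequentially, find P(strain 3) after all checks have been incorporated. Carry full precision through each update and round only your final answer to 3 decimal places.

After 'present': normaliser = 0.45·0.5500 + 0.55·0.3500 + 0.25·0.1000; P(strain 1) ≈ 0.5323, P(strain 2) ≈ 0.4140, P(strain 3) ≈ 0.0538
After 'present': normaliser = 0.45·0.5323 + 0.55·0.4140 + 0.25·0.0538; P(strain 1) ≈ 0.4983, P(strain 2) ≈ 0.4737, P(strain 3) ≈ 0.0280
After 'present': normaliser = 0.45·0.4983 + 0.55·0.4737 + 0.25·0.0280; P(strain 1) ≈ 0.4560, P(strain 2) ≈ 0.5298, P(strain 3) ≈ 0.0142
After 'present': normaliser = 0.45·0.4560 + 0.55·0.5298 + 0.25·0.0142; P(strain 1) ≈ 0.4103, P(strain 2) ≈ 0.5826, P(strain 3) ≈ 0.0071

0.007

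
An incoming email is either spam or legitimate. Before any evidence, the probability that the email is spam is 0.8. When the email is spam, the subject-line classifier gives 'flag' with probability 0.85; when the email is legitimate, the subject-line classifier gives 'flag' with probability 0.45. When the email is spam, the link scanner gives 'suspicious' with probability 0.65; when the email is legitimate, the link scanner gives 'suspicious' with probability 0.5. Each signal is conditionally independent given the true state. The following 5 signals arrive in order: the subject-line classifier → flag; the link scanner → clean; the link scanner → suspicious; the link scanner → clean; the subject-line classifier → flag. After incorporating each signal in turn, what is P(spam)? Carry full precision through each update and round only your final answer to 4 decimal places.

After the subject-line classifier='flag': P(spam) = 0.85·0.8000 / (0.85·0.8000 + 0.45·0.2000) ≈ 0.8831
After the link scanner='clean': P(spam) = 0.35·0.8831 / (0.35·0.8831 + 0.5·0.1169) ≈ 0.8410
After the link scanner='suspicious': P(spam) = 0.65·0.8410 / (0.65·0.8410 + 0.5·0.1590) ≈ 0.8730
After the link scanner='clean': P(spam) = 0.35·0.8730 / (0.35·0.8730 + 0.5·0.1270) ≈ 0.8280
After the subject-line classifier='flag': P(spam) = 0.85·0.8280 / (0.85·0.8280 + 0.45·0.1720) ≈ 0.9009

0.9009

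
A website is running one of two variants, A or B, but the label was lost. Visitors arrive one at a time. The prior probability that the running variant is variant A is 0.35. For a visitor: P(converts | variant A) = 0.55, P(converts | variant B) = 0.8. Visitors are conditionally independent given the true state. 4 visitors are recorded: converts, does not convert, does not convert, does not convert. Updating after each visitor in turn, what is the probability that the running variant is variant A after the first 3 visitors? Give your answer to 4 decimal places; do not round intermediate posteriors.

0.6521

Each posterior becomes the prior for the next update.
After 'converts': P(A) = 0.55·0.3500 / (0.55·0.3500 + 0.8·0.6500) ≈ 0.2702
After 'does not convert': P(A) = 0.45·0.2702 / (0.45·0.2702 + 0.2·0.7298) ≈ 0.4544
After 'does not convert': P(A) = 0.45·0.4544 / (0.45·0.4544 + 0.2·0.5456) ≈ 0.6521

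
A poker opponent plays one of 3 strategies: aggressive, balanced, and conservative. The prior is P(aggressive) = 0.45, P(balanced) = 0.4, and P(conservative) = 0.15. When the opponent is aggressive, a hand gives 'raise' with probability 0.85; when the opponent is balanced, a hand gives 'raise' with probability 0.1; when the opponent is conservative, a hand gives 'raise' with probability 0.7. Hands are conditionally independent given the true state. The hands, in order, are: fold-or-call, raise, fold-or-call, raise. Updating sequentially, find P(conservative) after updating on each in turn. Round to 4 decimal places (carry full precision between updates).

0.3853

After 'fold-or-call': normaliser = 0.15·0.4500 + 0.9·0.4000 + 0.3·0.1500; P(aggressive) ≈ 0.1429, P(balanced) ≈ 0.7619, P(conservative) ≈ 0.0952
After 'raise': normaliser = 0.85·0.1429 + 0.1·0.7619 + 0.7·0.0952; P(aggressive) ≈ 0.4595, P(balanced) ≈ 0.2883, P(conservative) ≈ 0.2523
After 'fold-or-call': normaliser = 0.15·0.4595 + 0.9·0.2883 + 0.3·0.2523; P(aggressive) ≈ 0.1706, P(balanced) ≈ 0.6421, P(conservative) ≈ 0.1873
After 'raise': normaliser = 0.85·0.1706 + 0.1·0.6421 + 0.7·0.1873; P(aggressive) ≈ 0.4260, P(balanced) ≈ 0.1887, P(conservative) ≈ 0.3853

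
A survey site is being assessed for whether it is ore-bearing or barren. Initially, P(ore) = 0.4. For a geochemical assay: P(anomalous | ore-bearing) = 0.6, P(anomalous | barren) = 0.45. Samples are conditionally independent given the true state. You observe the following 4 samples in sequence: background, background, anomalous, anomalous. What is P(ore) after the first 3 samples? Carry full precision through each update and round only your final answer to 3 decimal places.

0.320

After 'background': P(ore) = 0.4·0.4000 / (0.4·0.4000 + 0.55·0.6000) ≈ 0.3265
After 'background': P(ore) = 0.4·0.3265 / (0.4·0.3265 + 0.55·0.6735) ≈ 0.2607
After 'anomalous': P(ore) = 0.6·0.2607 / (0.6·0.2607 + 0.45·0.7393) ≈ 0.3198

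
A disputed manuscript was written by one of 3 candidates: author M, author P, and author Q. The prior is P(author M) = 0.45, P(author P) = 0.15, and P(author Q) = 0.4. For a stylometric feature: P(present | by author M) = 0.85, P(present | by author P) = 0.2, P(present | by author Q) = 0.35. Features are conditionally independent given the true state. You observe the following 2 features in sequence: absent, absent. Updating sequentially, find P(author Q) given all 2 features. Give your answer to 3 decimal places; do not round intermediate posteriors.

After 'absent': normaliser = 0.15·0.4500 + 0.8·0.1500 + 0.65·0.4000; P(author M) ≈ 0.1508, P(author P) ≈ 0.2682, P(author Q) ≈ 0.5810
After 'absent': normaliser = 0.15·0.1508 + 0.8·0.2682 + 0.65·0.5810; P(author M) ≈ 0.0368, P(author P) ≈ 0.3489, P(author Q) ≈ 0.6143

0.614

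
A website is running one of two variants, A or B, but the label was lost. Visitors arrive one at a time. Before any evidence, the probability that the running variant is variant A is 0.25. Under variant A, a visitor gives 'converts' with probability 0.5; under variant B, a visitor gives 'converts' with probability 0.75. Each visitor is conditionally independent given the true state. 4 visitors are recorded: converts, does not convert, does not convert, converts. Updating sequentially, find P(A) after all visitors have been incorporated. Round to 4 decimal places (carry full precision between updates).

0.3721

Apply Bayes' rule sequentially, carrying P(A) forward.
After 'converts': P(A) = 0.5·0.2500 / (0.5·0.2500 + 0.75·0.7500) ≈ 0.1818
After 'does not convert': P(A) = 0.5·0.1818 / (0.5·0.1818 + 0.25·0.8182) ≈ 0.3077
After 'does not convert': P(A) = 0.5·0.3077 / (0.5·0.3077 + 0.25·0.6923) ≈ 0.4706
After 'converts': P(A) = 0.5·0.4706 / (0.5·0.4706 + 0.75·0.5294) ≈ 0.3721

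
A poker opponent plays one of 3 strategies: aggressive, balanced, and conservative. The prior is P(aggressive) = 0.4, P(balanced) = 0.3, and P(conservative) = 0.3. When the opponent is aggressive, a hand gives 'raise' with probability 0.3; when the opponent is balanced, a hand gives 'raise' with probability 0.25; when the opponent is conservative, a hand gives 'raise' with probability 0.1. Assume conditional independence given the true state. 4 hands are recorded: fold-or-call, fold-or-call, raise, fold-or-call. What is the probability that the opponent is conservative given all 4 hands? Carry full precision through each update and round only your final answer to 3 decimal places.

Apply Bayes' rule sequentially, carrying P(conservative) forward.
After 'fold-or-call': normaliser = 0.7·0.4000 + 0.75·0.3000 + 0.9·0.3000; P(aggressive) ≈ 0.3613, P(balanced) ≈ 0.2903, P(conservative) ≈ 0.3484
After 'fold-or-call': normaliser = 0.7·0.3613 + 0.75·0.2903 + 0.9·0.3484; P(aggressive) ≈ 0.3225, P(balanced) ≈ 0.2777, P(conservative) ≈ 0.3998
After 'raise': normaliser = 0.3·0.3225 + 0.25·0.2777 + 0.1·0.3998; P(aggressive) ≈ 0.4693, P(balanced) ≈ 0.3367, P(conservative) ≈ 0.1940
After 'fold-or-call': normaliser = 0.7·0.4693 + 0.75·0.3367 + 0.9·0.1940; P(aggressive) ≈ 0.4348, P(balanced) ≈ 0.3342, P(conservative) ≈ 0.2310

0.231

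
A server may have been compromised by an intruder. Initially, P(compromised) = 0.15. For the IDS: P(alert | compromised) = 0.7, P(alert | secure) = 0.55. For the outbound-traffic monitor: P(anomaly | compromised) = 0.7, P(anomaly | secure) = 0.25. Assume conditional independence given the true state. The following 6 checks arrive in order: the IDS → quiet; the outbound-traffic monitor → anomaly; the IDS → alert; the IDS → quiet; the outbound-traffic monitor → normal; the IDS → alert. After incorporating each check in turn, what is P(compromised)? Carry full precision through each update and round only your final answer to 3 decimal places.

Apply Bayes' rule sequentially, carrying P(compromised) forward.
After the IDS='quiet': P(compromised) = 0.3·0.1500 / (0.3·0.1500 + 0.45·0.8500) ≈ 0.1053
After the outbound-traffic monitor='anomaly': P(compromised) = 0.7·0.1053 / (0.7·0.1053 + 0.25·0.8947) ≈ 0.2478
After the IDS='alert': P(compromised) = 0.7·0.2478 / (0.7·0.2478 + 0.55·0.7522) ≈ 0.2954
After the IDS='quiet': P(compromised) = 0.3·0.2954 / (0.3·0.2954 + 0.45·0.7046) ≈ 0.2184
After the outbound-traffic monitor='normal': P(compromised) = 0.3·0.2184 / (0.3·0.2184 + 0.75·0.7816) ≈ 0.1006
After the IDS='alert': P(compromised) = 0.7·0.1006 / (0.7·0.1006 + 0.55·0.8994) ≈ 0.1246

0.125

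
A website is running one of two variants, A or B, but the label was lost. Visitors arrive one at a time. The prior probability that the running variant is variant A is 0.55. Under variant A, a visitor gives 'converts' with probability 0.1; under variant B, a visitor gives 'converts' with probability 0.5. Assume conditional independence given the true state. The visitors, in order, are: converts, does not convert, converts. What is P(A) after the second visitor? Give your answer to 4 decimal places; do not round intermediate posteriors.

After 'converts': P(A) = 0.1·0.5500 / (0.1·0.5500 + 0.5·0.4500) ≈ 0.1964
After 'does not convert': P(A) = 0.9·0.1964 / (0.9·0.1964 + 0.5·0.8036) ≈ 0.3056

0.3056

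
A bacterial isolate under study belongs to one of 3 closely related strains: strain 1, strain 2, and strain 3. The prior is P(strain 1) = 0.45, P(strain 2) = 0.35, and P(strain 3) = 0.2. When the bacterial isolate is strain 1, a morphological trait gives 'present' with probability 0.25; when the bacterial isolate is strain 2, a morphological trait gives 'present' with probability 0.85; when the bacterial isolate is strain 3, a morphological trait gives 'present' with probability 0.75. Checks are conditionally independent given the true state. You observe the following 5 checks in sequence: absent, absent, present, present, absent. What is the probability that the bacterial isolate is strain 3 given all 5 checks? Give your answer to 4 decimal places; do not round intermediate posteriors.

After 'absent': normaliser = 0.75·0.4500 + 0.15·0.3500 + 0.25·0.2000; P(strain 1) ≈ 0.7670, P(strain 2) ≈ 0.1193, P(strain 3) ≈ 0.1136
After 'absent': normaliser = 0.75·0.7670 + 0.15·0.1193 + 0.25·0.1136; P(strain 1) ≈ 0.9255, P(strain 2) ≈ 0.0288, P(strain 3) ≈ 0.0457
After 'present': normaliser = 0.25·0.9255 + 0.85·0.0288 + 0.75·0.0457; P(strain 1) ≈ 0.7975, P(strain 2) ≈ 0.0844, P(strain 3) ≈ 0.1181
After 'present': normaliser = 0.25·0.7975 + 0.85·0.0844 + 0.75·0.1181; P(strain 1) ≈ 0.5543, P(strain 2) ≈ 0.1993, P(strain 3) ≈ 0.2464
After 'absent': normaliser = 0.75·0.5543 + 0.15·0.1993 + 0.25·0.2464; P(strain 1) ≈ 0.8196, P(strain 2) ≈ 0.0590, P(strain 3) ≈ 0.1214

0.1214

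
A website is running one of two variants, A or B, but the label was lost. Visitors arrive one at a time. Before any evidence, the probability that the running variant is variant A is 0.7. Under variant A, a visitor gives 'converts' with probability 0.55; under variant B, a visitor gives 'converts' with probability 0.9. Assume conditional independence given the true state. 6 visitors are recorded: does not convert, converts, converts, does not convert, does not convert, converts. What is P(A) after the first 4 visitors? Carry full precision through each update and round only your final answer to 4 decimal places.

After 'does not convert': P(A) = 0.45·0.7000 / (0.45·0.7000 + 0.1·0.3000) ≈ 0.9130
After 'converts': P(A) = 0.55·0.9130 / (0.55·0.9130 + 0.9·0.0870) ≈ 0.8652
After 'converts': P(A) = 0.55·0.8652 / (0.55·0.8652 + 0.9·0.1348) ≈ 0.7968
After 'does not convert': P(A) = 0.45·0.7968 / (0.45·0.7968 + 0.1·0.2032) ≈ 0.9464

0.9464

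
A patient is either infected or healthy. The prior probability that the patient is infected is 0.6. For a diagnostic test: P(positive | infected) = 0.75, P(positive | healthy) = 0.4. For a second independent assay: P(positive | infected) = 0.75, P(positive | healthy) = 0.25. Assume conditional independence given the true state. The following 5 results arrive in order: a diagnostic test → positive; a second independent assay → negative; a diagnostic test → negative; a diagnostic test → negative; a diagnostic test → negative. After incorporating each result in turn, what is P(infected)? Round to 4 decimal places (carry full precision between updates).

After a diagnostic test='positive': P(infected) = 0.75·0.6000 / (0.75·0.6000 + 0.4·0.4000) ≈ 0.7377
After a second independent assay='negative': P(infected) = 0.25·0.7377 / (0.25·0.7377 + 0.75·0.2623) ≈ 0.4839
After a diagnostic test='negative': P(infected) = 0.25·0.4839 / (0.25·0.4839 + 0.6·0.5161) ≈ 0.2809
After a diagnostic test='negative': P(infected) = 0.25·0.2809 / (0.25·0.2809 + 0.6·0.7191) ≈ 0.1400
After a diagnostic test='negative': P(infected) = 0.25·0.1400 / (0.25·0.1400 + 0.6·0.8600) ≈ 0.0635

0.0635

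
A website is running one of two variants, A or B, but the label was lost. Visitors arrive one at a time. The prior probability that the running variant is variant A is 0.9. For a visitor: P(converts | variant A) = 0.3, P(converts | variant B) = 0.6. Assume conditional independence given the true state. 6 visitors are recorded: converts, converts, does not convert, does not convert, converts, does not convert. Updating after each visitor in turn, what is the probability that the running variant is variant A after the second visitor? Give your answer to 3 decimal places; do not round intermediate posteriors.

0.692

Apply Bayes' rule sequentially, carrying P(A) forward.
After 'converts': P(A) = 0.3·0.9000 / (0.3·0.9000 + 0.6·0.1000) ≈ 0.8182
After 'converts': P(A) = 0.3·0.8182 / (0.3·0.8182 + 0.6·0.1818) ≈ 0.6923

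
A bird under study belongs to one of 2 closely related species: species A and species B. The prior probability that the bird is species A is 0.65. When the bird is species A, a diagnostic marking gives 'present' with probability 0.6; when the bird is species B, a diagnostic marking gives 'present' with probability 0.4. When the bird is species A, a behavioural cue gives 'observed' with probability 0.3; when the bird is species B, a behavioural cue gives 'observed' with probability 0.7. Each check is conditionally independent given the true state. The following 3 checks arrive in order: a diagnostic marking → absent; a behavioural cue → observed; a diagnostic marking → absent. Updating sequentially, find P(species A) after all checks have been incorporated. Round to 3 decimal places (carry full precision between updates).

Each posterior becomes the prior for the next update.
After a diagnostic marking='absent': P(species A) = 0.4·0.6500 / (0.4·0.6500 + 0.6·0.3500) ≈ 0.5532
After a behavioural cue='observed': P(species A) = 0.3·0.5532 / (0.3·0.5532 + 0.7·0.4468) ≈ 0.3467
After a diagnostic marking='absent': P(species A) = 0.4·0.3467 / (0.4·0.3467 + 0.6·0.6533) ≈ 0.2613

0.261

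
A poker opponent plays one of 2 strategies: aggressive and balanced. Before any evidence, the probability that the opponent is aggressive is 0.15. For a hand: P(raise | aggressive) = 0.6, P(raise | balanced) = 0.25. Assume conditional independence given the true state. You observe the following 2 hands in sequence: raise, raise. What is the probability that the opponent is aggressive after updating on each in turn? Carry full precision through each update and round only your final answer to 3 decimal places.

0.504

After 'raise': P(aggressive) = 0.6·0.1500 / (0.6·0.1500 + 0.25·0.8500) ≈ 0.2975
After 'raise': P(aggressive) = 0.6·0.2975 / (0.6·0.2975 + 0.25·0.7025) ≈ 0.5041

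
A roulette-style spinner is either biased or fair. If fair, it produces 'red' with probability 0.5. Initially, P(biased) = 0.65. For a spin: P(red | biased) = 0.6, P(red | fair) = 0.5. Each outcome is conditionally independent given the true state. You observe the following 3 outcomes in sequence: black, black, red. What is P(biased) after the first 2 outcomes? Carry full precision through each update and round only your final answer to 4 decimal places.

After 'black': P(biased) = 0.4·0.6500 / (0.4·0.6500 + 0.5·0.3500) ≈ 0.5977
After 'black': P(biased) = 0.4·0.5977 / (0.4·0.5977 + 0.5·0.4023) ≈ 0.5431

0.5431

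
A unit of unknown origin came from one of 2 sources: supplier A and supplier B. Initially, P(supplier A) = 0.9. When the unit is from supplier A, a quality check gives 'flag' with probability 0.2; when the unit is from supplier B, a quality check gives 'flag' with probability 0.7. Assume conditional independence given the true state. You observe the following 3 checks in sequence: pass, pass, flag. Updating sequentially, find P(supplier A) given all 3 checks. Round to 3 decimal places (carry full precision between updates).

0.948

After 'pass': P(supplier A) = 0.8·0.9000 / (0.8·0.9000 + 0.3·0.1000) ≈ 0.9600
After 'pass': P(supplier A) = 0.8·0.9600 / (0.8·0.9600 + 0.3·0.0400) ≈ 0.9846
After 'flag': P(supplier A) = 0.2·0.9846 / (0.2·0.9846 + 0.7·0.0154) ≈ 0.9481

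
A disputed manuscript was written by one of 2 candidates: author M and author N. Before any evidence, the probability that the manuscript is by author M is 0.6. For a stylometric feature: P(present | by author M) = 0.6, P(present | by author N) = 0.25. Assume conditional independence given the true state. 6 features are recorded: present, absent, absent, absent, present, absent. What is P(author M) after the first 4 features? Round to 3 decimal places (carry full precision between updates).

Apply Bayes' rule sequentially, carrying P(author M) forward.
After 'present': P(author M) = 0.6·0.6000 / (0.6·0.6000 + 0.25·0.4000) ≈ 0.7826
After 'absent': P(author M) = 0.4·0.7826 / (0.4·0.7826 + 0.75·0.2174) ≈ 0.6575
After 'absent': P(author M) = 0.4·0.6575 / (0.4·0.6575 + 0.75·0.3425) ≈ 0.5059
After 'absent': P(author M) = 0.4·0.5059 / (0.4·0.5059 + 0.75·0.4941) ≈ 0.3532

0.353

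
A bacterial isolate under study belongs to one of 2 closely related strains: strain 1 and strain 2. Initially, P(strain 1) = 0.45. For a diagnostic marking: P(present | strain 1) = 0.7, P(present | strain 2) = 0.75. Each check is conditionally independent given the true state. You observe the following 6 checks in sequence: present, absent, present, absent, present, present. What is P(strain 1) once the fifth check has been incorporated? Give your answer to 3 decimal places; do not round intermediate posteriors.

0.489

After 'present': P(strain 1) = 0.7·0.4500 / (0.7·0.4500 + 0.75·0.5500) ≈ 0.4330
After 'absent': P(strain 1) = 0.3·0.4330 / (0.3·0.4330 + 0.25·0.5670) ≈ 0.4782
After 'present': P(strain 1) = 0.7·0.4782 / (0.7·0.4782 + 0.75·0.5218) ≈ 0.4610
After 'absent': P(strain 1) = 0.3·0.4610 / (0.3·0.4610 + 0.25·0.5390) ≈ 0.5065
After 'present': P(strain 1) = 0.7·0.5065 / (0.7·0.5065 + 0.75·0.4935) ≈ 0.4893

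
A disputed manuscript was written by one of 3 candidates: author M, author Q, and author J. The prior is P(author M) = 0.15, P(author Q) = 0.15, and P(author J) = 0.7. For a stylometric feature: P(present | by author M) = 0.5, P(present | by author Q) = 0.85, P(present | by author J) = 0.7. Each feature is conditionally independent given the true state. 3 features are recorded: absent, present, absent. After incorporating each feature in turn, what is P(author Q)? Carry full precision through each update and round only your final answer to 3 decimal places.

0.044

Each posterior becomes the prior for the next update.
After 'absent': normaliser = 0.5·0.1500 + 0.15·0.1500 + 0.3·0.7000; P(author M) ≈ 0.2439, P(author Q) ≈ 0.0732, P(author J) ≈ 0.6829
After 'present': normaliser = 0.5·0.2439 + 0.85·0.0732 + 0.7·0.6829; P(author M) ≈ 0.1842, P(author Q) ≈ 0.0939, P(author J) ≈ 0.7219
After 'absent': normaliser = 0.5·0.1842 + 0.15·0.0939 + 0.3·0.7219; P(author M) ≈ 0.2853, P(author Q) ≈ 0.0437, P(author J) ≈ 0.6710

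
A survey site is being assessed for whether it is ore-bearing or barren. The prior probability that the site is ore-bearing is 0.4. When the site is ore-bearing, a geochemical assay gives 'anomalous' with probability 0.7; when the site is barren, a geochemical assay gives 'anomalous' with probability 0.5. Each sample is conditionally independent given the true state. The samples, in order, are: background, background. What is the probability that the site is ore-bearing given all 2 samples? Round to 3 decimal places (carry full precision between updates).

After 'background': P(ore) = 0.3·0.4000 / (0.3·0.4000 + 0.5·0.6000) ≈ 0.2857
After 'background': P(ore) = 0.3·0.2857 / (0.3·0.2857 + 0.5·0.7143) ≈ 0.1935

0.194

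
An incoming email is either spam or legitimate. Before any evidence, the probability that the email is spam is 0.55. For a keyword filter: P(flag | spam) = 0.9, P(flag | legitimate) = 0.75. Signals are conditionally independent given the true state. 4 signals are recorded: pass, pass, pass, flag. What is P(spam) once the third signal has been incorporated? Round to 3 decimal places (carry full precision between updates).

0.073

After 'pass': P(spam) = 0.1·0.5500 / (0.1·0.5500 + 0.25·0.4500) ≈ 0.3284
After 'pass': P(spam) = 0.1·0.3284 / (0.1·0.3284 + 0.25·0.6716) ≈ 0.1636
After 'pass': P(spam) = 0.1·0.1636 / (0.1·0.1636 + 0.25·0.8364) ≈ 0.0725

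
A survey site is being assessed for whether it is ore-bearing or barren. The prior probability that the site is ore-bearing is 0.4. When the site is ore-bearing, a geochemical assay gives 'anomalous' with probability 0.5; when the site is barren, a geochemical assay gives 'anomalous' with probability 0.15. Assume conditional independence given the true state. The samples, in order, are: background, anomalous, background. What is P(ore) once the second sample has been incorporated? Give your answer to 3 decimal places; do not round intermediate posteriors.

After 'background': P(ore) = 0.5·0.4000 / (0.5·0.4000 + 0.85·0.6000) ≈ 0.2817
After 'anomalous': P(ore) = 0.5·0.2817 / (0.5·0.2817 + 0.15·0.7183) ≈ 0.5666

0.567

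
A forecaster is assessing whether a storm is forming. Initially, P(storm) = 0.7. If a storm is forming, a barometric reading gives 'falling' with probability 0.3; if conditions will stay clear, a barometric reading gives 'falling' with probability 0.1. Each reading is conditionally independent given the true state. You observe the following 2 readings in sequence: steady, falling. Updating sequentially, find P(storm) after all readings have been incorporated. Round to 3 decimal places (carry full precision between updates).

After 'steady': P(storm) = 0.7·0.7000 / (0.7·0.7000 + 0.9·0.3000) ≈ 0.6447
After 'falling': P(storm) = 0.3·0.6447 / (0.3·0.6447 + 0.1·0.3553) ≈ 0.8448

0.845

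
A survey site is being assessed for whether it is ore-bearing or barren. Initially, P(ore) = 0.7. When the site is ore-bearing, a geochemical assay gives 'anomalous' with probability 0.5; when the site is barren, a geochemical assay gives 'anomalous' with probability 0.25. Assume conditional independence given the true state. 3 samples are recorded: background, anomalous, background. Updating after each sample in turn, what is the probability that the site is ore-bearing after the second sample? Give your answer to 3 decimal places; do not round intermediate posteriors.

0.757

Apply Bayes' rule sequentially, carrying P(ore) forward.
After 'background': P(ore) = 0.5·0.7000 / (0.5·0.7000 + 0.75·0.3000) ≈ 0.6087
After 'anomalous': P(ore) = 0.5·0.6087 / (0.5·0.6087 + 0.25·0.3913) ≈ 0.7568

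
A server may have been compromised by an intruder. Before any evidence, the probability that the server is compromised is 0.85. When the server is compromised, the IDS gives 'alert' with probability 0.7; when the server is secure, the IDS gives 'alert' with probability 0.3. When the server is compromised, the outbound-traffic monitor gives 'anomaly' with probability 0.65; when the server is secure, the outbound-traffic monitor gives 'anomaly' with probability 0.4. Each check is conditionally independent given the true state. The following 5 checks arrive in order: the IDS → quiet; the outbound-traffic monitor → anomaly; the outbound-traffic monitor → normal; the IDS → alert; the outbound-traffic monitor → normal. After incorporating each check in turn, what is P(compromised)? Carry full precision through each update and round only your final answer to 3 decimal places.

After the IDS='quiet': P(compromised) = 0.3·0.8500 / (0.3·0.8500 + 0.7·0.1500) ≈ 0.7083
After the outbound-traffic monitor='anomaly': P(compromised) = 0.65·0.7083 / (0.65·0.7083 + 0.4·0.2917) ≈ 0.7978
After the outbound-traffic monitor='normal': P(compromised) = 0.35·0.7978 / (0.35·0.7978 + 0.6·0.2022) ≈ 0.6972
After the IDS='alert': P(compromised) = 0.7·0.6972 / (0.7·0.6972 + 0.3·0.3028) ≈ 0.8431
After the outbound-traffic monitor='normal': P(compromised) = 0.35·0.8431 / (0.35·0.8431 + 0.6·0.1569) ≈ 0.7581

0.758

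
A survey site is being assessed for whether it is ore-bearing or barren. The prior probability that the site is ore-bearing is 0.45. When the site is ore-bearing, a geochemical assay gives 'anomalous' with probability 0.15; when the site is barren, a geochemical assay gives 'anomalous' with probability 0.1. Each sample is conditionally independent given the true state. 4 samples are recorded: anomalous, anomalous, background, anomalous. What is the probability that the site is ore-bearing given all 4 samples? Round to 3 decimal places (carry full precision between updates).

After 'anomalous': P(ore) = 0.15·0.4500 / (0.15·0.4500 + 0.1·0.5500) ≈ 0.5510
After 'anomalous': P(ore) = 0.15·0.5510 / (0.15·0.5510 + 0.1·0.4490) ≈ 0.6480
After 'background': P(ore) = 0.85·0.6480 / (0.85·0.6480 + 0.9·0.3520) ≈ 0.6349
After 'anomalous': P(ore) = 0.15·0.6349 / (0.15·0.6349 + 0.1·0.3651) ≈ 0.7228

0.723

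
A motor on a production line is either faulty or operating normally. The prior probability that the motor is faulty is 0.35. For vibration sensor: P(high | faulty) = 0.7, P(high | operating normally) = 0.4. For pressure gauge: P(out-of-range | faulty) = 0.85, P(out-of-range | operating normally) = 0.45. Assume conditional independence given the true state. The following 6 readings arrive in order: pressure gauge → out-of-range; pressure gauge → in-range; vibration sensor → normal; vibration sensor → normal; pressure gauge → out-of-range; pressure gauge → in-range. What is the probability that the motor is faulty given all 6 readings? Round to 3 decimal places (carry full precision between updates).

Each posterior becomes the prior for the next update.
After pressure gauge='out-of-range': P(faulty) = 0.85·0.3500 / (0.85·0.3500 + 0.45·0.6500) ≈ 0.5042
After pressure gauge='in-range': P(faulty) = 0.15·0.5042 / (0.15·0.5042 + 0.55·0.4958) ≈ 0.2172
After vibration sensor='normal': P(faulty) = 0.3·0.2172 / (0.3·0.2172 + 0.6·0.7828) ≈ 0.1218
After vibration sensor='normal': P(faulty) = 0.3·0.1218 / (0.3·0.1218 + 0.6·0.8782) ≈ 0.0649
After pressure gauge='out-of-range': P(faulty) = 0.85·0.0649 / (0.85·0.0649 + 0.45·0.9351) ≈ 0.1158
After pressure gauge='in-range': P(faulty) = 0.15·0.1158 / (0.15·0.1158 + 0.55·0.8842) ≈ 0.0345

0.034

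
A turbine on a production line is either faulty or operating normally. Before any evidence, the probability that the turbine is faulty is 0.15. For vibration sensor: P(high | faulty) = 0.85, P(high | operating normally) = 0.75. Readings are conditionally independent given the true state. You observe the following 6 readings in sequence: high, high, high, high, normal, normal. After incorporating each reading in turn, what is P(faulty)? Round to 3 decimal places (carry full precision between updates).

0.095

After 'high': P(faulty) = 0.85·0.1500 / (0.85·0.1500 + 0.75·0.8500) ≈ 0.1667
After 'high': P(faulty) = 0.85·0.1667 / (0.85·0.1667 + 0.75·0.8333) ≈ 0.1848
After 'high': P(faulty) = 0.85·0.1848 / (0.85·0.1848 + 0.75·0.8152) ≈ 0.2044
After 'high': P(faulty) = 0.85·0.2044 / (0.85·0.2044 + 0.75·0.7956) ≈ 0.2255
After 'normal': P(faulty) = 0.15·0.2255 / (0.15·0.2255 + 0.25·0.7745) ≈ 0.1487
After 'normal': P(faulty) = 0.15·0.1487 / (0.15·0.1487 + 0.25·0.8513) ≈ 0.0949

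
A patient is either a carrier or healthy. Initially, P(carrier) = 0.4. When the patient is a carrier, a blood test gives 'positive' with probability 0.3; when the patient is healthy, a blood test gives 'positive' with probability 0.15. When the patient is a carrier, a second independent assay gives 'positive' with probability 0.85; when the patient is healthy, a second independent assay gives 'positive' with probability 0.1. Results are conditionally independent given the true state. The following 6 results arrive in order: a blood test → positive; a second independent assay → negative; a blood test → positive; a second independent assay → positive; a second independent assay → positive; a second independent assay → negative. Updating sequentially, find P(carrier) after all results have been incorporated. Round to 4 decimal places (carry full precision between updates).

After a blood test='positive': P(carrier) = 0.3·0.4000 / (0.3·0.4000 + 0.15·0.6000) ≈ 0.5714
After a second independent assay='negative': P(carrier) = 0.15·0.5714 / (0.15·0.5714 + 0.9·0.4286) ≈ 0.1818
After a blood test='positive': P(carrier) = 0.3·0.1818 / (0.3·0.1818 + 0.15·0.8182) ≈ 0.3077
After a second independent assay='positive': P(carrier) = 0.85·0.3077 / (0.85·0.3077 + 0.1·0.6923) ≈ 0.7907
After a second independent assay='positive': P(carrier) = 0.85·0.7907 / (0.85·0.7907 + 0.1·0.2093) ≈ 0.9698
After a second independent assay='negative': P(carrier) = 0.15·0.9698 / (0.15·0.9698 + 0.9·0.0302) ≈ 0.8426

0.8426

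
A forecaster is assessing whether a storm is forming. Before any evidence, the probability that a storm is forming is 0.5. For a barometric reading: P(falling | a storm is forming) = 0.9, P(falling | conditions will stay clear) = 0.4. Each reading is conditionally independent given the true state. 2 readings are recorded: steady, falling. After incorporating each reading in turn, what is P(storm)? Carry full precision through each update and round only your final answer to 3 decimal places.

After 'steady': P(storm) = 0.1·0.5000 / (0.1·0.5000 + 0.6·0.5000) ≈ 0.1429
After 'falling': P(storm) = 0.9·0.1429 / (0.9·0.1429 + 0.4·0.8571) ≈ 0.2727

0.273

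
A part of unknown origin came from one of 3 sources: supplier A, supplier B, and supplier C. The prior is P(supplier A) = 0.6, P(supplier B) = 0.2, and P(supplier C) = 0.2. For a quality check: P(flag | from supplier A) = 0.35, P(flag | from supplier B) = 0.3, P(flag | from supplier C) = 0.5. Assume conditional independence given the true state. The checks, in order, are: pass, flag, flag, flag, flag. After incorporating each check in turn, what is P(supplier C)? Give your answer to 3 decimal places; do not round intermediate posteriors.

Apply Bayes' rule sequentially, carrying P(supplier C) forward.
After 'pass': normaliser = 0.65·0.6000 + 0.7·0.2000 + 0.5·0.2000; P(supplier A) ≈ 0.6190, P(supplier B) ≈ 0.2222, P(supplier C) ≈ 0.1587
After 'flag': normaliser = 0.35·0.6190 + 0.3·0.2222 + 0.5·0.1587; P(supplier A) ≈ 0.5974, P(supplier B) ≈ 0.1838, P(supplier C) ≈ 0.2188
After 'flag': normaliser = 0.35·0.5974 + 0.3·0.1838 + 0.5·0.2188; P(supplier A) ≈ 0.5596, P(supplier B) ≈ 0.1476, P(supplier C) ≈ 0.2928
After 'flag': normaliser = 0.35·0.5596 + 0.3·0.1476 + 0.5·0.2928; P(supplier A) ≈ 0.5067, P(supplier B) ≈ 0.1145, P(supplier C) ≈ 0.3788
After 'flag': normaliser = 0.35·0.5067 + 0.3·0.1145 + 0.5·0.3788; P(supplier A) ≈ 0.4421, P(supplier B) ≈ 0.0857, P(supplier C) ≈ 0.4722

0.472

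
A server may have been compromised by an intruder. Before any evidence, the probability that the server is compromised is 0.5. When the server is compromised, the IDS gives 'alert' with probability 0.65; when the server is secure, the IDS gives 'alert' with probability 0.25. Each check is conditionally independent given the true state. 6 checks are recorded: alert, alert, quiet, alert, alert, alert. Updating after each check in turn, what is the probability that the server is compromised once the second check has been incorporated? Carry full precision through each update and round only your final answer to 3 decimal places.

Each posterior becomes the prior for the next update.
After 'alert': P(compromised) = 0.65·0.5000 / (0.65·0.5000 + 0.25·0.5000) ≈ 0.7222
After 'alert': P(compromised) = 0.65·0.7222 / (0.65·0.7222 + 0.25·0.2778) ≈ 0.8711

0.871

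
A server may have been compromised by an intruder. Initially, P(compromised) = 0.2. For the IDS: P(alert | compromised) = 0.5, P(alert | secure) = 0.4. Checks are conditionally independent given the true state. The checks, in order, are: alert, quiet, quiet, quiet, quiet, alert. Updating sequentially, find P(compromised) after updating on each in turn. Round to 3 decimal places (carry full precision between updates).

0.159

After 'alert': P(compromised) = 0.5·0.2000 / (0.5·0.2000 + 0.4·0.8000) ≈ 0.2381
After 'quiet': P(compromised) = 0.5·0.2381 / (0.5·0.2381 + 0.6·0.7619) ≈ 0.2066
After 'quiet': P(compromised) = 0.5·0.2066 / (0.5·0.2066 + 0.6·0.7934) ≈ 0.1783
After 'quiet': P(compromised) = 0.5·0.1783 / (0.5·0.1783 + 0.6·0.8217) ≈ 0.1531
After 'quiet': P(compromised) = 0.5·0.1531 / (0.5·0.1531 + 0.6·0.8469) ≈ 0.1310
After 'alert': P(compromised) = 0.5·0.1310 / (0.5·0.1310 + 0.4·0.8690) ≈ 0.1585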